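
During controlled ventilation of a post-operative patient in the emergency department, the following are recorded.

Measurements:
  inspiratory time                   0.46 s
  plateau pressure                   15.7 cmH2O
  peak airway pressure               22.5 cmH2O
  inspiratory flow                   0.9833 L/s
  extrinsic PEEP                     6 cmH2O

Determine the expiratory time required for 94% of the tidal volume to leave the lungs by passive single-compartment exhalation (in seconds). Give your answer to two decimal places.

0.91

Vt = flow × Ti = 0.9833 L/s × 0.46 s × 1000 mL/L = 452.32 mL.
R = (PIP − Pplat)/V̇ = (22.5 − 15.7) / 0.9833 = 6.8/0.9833 = 6.915 cmH2O·s/L.
C = Vt/(Pplat − PEEP) = 452.32 / (15.7 − 6) = 452.32/9.7 = 46.631 mL/cmH2O.
τ = R × C = 6.915 × 0.04663 L/cmH2O = 0.3224 s.
t = −τ·ln(1 − 0.94) = −0.3224·ln(0.06) = 0.907 s.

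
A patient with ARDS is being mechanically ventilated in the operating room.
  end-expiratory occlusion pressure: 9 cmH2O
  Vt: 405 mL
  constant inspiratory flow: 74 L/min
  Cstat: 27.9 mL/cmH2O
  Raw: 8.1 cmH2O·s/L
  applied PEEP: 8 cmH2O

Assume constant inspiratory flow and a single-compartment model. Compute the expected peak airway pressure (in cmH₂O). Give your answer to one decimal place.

33.5

Flow: 74 L/min ÷ 60 = 1.2333 L/s.
Total PEEP = 9 cmH2O (set 8 + intrinsic 1); this is the baseline alveolar pressure.
Equation of motion (constant flow): PIP = Vt/C + R·V̇ + PEEP.
PIP = 405/27.9 + 8.1×1.2333 + 9 = 14.516 + 9.99 + 9 = 33.506 cmH2O.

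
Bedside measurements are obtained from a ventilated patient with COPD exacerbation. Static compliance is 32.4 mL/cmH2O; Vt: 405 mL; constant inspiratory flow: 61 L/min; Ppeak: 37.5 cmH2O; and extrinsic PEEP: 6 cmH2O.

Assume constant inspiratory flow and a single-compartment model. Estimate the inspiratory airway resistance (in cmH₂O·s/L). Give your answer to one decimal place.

Flow: 61 L/min ÷ 60 = 1.0167 L/s.
Equation of motion (constant flow): PIP = Vt/C + R·V̇ + PEEP.
R·V̇ = PIP − Vt/C − PEEP = 37.5 − 405/32.4 − 6 = 37.5 − 12.5 − 6 = 19.0 cmH2O.
R = 19.0 / 1.0167 = 18.688 cmH2O·s/L.

18.7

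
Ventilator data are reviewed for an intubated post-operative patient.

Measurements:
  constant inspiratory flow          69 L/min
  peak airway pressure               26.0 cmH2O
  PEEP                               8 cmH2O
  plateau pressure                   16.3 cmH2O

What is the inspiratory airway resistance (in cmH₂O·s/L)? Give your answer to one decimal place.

8.4

Flow: 69 L/min ÷ 60 = 1.15 L/s.
Raw = (PIP − Pplat) / flow = (26.0 − 16.3) / 1.15 = 9.7 / 1.15 = 8.435 cmH2O·s/L.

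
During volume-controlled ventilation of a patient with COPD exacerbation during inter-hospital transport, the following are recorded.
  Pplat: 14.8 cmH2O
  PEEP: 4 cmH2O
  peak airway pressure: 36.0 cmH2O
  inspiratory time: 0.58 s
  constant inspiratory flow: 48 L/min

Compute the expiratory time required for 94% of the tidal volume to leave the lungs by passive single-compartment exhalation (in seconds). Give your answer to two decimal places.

Flow: 48 L/min ÷ 60 = 0.8 L/s.
Vt = flow × Ti = 0.8 L/s × 0.58 s × 1000 mL/L = 464.0 mL.
R = (PIP − Pplat)/V̇ = (36.0 − 14.8) / 0.8 = 21.2/0.8 = 26.5 cmH2O·s/L.
C = Vt/(Pplat − PEEP) = 464.0 / (14.8 − 4) = 464.0/10.8 = 42.963 mL/cmH2O.
τ = R × C = 26.5 × 0.04296 L/cmH2O = 1.138 s.
t = −τ·ln(1 − 0.94) = −1.138·ln(0.06) = 3.202 s.

3.20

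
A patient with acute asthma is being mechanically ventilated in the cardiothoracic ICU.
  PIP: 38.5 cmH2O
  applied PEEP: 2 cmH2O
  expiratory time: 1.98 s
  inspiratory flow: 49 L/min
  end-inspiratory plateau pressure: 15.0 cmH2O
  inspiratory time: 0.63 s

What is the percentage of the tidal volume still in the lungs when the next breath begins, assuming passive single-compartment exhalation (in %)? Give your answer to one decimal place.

17.6

Flow: 49 L/min ÷ 60 = 0.8167 L/s.
Vt = flow × Ti = 0.8167 L/s × 0.63 s × 1000 mL/L = 514.52 mL.
R = (PIP − Pplat)/V̇ = (38.5 − 15.0) / 0.8167 = 23.5/0.8167 = 28.774 cmH2O·s/L.
C = Vt/(Pplat − PEEP) = 514.52 / (15.0 − 2) = 514.52/13.0 = 39.578 mL/cmH2O.
τ = R × C = 28.774 × 0.03958 L/cmH2O = 1.139 s.
Fraction remaining at end-expiration = e^(−Te/τ) = e^(−1.98/1.139) = 0.1758 → 17.58%.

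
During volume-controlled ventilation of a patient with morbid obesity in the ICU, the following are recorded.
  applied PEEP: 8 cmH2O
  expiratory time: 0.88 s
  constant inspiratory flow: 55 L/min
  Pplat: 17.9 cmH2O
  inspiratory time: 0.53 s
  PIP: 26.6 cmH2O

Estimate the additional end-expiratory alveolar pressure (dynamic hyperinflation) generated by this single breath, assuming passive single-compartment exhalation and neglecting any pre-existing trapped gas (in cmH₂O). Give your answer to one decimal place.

Flow: 55 L/min ÷ 60 = 0.9167 L/s.
Vt = flow × Ti = 0.9167 L/s × 0.53 s × 1000 mL/L = 485.85 mL.
R = (PIP − Pplat)/V̇ = (26.6 − 17.9) / 0.9167 = 8.7/0.9167 = 9.491 cmH2O·s/L.
C = Vt/(Pplat − PEEP) = 485.85 / (17.9 − 8) = 485.85/9.9 = 49.076 mL/cmH2O.
τ = R × C = 9.491 × 0.04908 L/cmH2O = 0.4658 s.
Fraction remaining = e^(−Te/τ) = e^(−0.88/0.4658) = 0.1512; trapped volume = 485.85 × 0.1512 = 73.461 mL.
Additional alveolar pressure from trapping ≈ V_trapped / C = 73.461 / 49.076 = 1.497 cmH2O.

1.5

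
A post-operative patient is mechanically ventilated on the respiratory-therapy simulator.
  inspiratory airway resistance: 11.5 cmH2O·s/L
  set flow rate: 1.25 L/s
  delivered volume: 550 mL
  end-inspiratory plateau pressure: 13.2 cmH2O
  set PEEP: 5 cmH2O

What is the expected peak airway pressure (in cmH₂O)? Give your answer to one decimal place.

PIP = Pplat + Raw × flow = 13.2 + 11.5 × 1.25 = 13.2 + 14.375 = 27.575 cmH2O.

27.6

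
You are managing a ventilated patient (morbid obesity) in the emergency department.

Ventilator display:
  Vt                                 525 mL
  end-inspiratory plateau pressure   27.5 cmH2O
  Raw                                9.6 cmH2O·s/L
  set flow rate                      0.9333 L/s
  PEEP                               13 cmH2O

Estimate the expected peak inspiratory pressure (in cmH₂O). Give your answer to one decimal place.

PIP = Pplat + Raw × flow = 27.5 + 9.6 × 0.9333 = 27.5 + 8.96 = 36.46 cmH2O.

36.5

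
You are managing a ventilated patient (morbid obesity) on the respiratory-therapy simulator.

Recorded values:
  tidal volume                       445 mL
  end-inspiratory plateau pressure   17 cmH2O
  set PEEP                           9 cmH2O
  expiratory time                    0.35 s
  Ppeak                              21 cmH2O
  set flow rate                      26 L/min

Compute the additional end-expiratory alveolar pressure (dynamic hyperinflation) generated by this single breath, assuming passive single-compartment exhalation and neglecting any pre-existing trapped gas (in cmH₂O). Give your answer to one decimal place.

Flow: 26 L/min ÷ 60 = 0.4333 L/s.
R = (PIP − Pplat)/V̇ = (21 − 17) / 0.4333 = 4.0/0.4333 = 9.231 cmH2O·s/L.
C = Vt/(Pplat − PEEP) = 445.0 / (17 − 9) = 445.0/8.0 = 55.625 mL/cmH2O.
τ = R × C = 9.231 × 0.05563 L/cmH2O = 0.5135 s.
Fraction remaining = e^(−Te/τ) = e^(−0.35/0.5135) = 0.5058; trapped volume = 445.0 × 0.5058 = 225.08 mL.
Additional alveolar pressure from trapping ≈ V_trapped / C = 225.08 / 55.625 = 4.046 cmH2O.

4.0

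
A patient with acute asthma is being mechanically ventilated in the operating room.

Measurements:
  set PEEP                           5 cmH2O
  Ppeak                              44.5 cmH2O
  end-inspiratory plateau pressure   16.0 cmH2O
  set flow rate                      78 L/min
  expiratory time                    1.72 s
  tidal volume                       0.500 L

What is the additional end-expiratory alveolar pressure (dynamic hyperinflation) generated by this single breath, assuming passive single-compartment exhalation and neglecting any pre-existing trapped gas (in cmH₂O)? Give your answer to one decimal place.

Flow: 78 L/min ÷ 60 = 1.3 L/s.
R = (PIP − Pplat)/V̇ = (44.5 − 16.0) / 1.3 = 28.5/1.3 = 21.923 cmH2O·s/L.
C = Vt/(Pplat − PEEP) = 500.0 / (16.0 − 5) = 500.0/11.0 = 45.455 mL/cmH2O.
τ = R × C = 21.923 × 0.04546 L/cmH2O = 0.9966 s.
Fraction remaining = e^(−Te/τ) = e^(−1.72/0.9966) = 0.178; trapped volume = 500.0 × 0.178 = 89.0 mL.
Additional alveolar pressure from trapping ≈ V_trapped / C = 89.0 / 45.455 = 1.958 cmH2O.

2.0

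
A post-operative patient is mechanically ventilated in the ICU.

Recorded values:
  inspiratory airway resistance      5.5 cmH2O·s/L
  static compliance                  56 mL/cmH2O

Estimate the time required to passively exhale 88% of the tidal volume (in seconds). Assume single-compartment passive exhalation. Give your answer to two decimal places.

0.65

τ = R × C = 5.5 × 56 mL/cmH2O = 5.5 × 0.056 L/cmH2O = 0.308 s.
Exhaled fraction f = 1 − e^(−t/τ) → t = −τ·ln(1 − f) = −0.308·ln(0.12) = 0.653 s.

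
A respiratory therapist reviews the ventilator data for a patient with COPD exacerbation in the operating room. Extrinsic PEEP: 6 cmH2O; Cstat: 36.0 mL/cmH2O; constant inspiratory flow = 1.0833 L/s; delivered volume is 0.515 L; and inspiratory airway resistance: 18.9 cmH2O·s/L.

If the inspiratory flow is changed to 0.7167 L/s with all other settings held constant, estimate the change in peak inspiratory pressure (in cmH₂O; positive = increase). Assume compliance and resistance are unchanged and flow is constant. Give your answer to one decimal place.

PIP = Vt/C + R·V̇ + PEEP (constant-flow equation of motion).
Only the resistive term changes: ΔPIP = R × ΔV̇ = 18.9 × (0.7167 − 1.0833) = 18.9 × -0.3666 = -6.929 cmH2O.

-6.9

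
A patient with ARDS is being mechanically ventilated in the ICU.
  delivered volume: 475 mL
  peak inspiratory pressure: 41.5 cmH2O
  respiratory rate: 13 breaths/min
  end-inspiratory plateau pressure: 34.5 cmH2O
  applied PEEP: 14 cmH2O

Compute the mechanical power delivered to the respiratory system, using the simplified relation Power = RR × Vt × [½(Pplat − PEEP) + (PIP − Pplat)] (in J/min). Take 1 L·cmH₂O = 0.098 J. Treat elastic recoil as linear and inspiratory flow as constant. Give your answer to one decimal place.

10.4

Per-breath work = Vt × [½(Pplat−PEEP) + (PIP−Pplat)] = 0.475 × [0.5×20.5 + 7.0] = 0.475 × 17.25 = 8.194 L·cmH2O.
Power = 13 × 8.194 = 106.52 L·cmH2O/min.
× 0.098 J/(L·cmH2O) → 10.439 J/min.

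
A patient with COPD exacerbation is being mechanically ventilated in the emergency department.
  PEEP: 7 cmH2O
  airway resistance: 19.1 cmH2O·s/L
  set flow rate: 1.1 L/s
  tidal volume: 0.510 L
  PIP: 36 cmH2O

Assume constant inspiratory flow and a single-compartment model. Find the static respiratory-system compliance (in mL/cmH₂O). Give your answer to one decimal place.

63.8

Equation of motion (constant flow): PIP = Vt/C + R·V̇ + PEEP.
Vt/C = PIP − R·V̇ − PEEP = 36 − 19.1×1.1 − 7 = 36 − 21.01 − 7 = 7.99 cmH2O.
C = Vt / 7.99 = 510 / 7.99 = 63.83 mL/cmH2O.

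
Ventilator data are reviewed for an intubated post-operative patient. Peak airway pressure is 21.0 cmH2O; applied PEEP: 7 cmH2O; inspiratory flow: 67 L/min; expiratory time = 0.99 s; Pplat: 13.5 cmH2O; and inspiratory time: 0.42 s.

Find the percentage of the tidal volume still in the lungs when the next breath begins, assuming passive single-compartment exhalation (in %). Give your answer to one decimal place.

13.0

Flow: 67 L/min ÷ 60 = 1.1167 L/s.
Vt = flow × Ti = 1.1167 L/s × 0.42 s × 1000 mL/L = 469.01 mL.
R = (PIP − Pplat)/V̇ = (21.0 − 13.5) / 1.1167 = 7.5/1.1167 = 6.716 cmH2O·s/L.
C = Vt/(Pplat − PEEP) = 469.01 / (13.5 − 7) = 469.01/6.5 = 72.155 mL/cmH2O.
τ = R × C = 6.716 × 0.07216 L/cmH2O = 0.4846 s.
Fraction remaining at end-expiration = e^(−Te/τ) = e^(−0.99/0.4846) = 0.1296 → 12.96%.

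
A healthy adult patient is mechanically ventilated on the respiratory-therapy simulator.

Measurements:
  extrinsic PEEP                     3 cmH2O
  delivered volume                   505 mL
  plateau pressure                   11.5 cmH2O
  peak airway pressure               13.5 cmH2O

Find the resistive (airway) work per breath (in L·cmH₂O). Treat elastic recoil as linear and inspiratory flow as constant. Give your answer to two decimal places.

With constant inspiratory flow the resistive pressure is constant at PIP − Pplat = 13.5 − 11.5 = 2.0 cmH2O, so resistive work = 2.0 × 0.505 = 1.01 L·cmH2O.

1.01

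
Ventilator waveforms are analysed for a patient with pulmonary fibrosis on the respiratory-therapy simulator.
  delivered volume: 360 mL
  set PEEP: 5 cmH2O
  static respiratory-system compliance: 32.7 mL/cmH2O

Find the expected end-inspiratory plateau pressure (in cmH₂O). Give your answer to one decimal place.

Pplat = PEEP + Vt / Cstat = 5 + 360 / 32.7 = 5 + 11.009 = 16.009 cmH2O.

16.0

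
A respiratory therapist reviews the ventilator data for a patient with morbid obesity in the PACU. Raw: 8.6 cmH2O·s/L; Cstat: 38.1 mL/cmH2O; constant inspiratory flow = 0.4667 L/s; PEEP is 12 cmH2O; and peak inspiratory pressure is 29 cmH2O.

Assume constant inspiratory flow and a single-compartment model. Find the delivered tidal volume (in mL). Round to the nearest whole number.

495

Equation of motion (constant flow): PIP = Vt/C + R·V̇ + PEEP.
Vt/C = PIP − R·V̇ − PEEP = 29 − 4.014 − 12 = 12.986 cmH2O.
Vt = C × 12.986 = 38.1 × 12.986 = 494.77 mL.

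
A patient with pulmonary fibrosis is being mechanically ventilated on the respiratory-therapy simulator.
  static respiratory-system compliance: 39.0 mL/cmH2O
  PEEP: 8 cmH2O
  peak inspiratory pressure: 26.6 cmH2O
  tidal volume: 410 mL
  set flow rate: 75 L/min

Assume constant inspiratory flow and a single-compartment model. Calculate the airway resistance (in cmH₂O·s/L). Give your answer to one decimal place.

6.5

Flow: 75 L/min ÷ 60 = 1.25 L/s.
Equation of motion (constant flow): PIP = Vt/C + R·V̇ + PEEP.
R·V̇ = PIP − Vt/C − PEEP = 26.6 − 410/39.0 − 8 = 26.6 − 10.513 − 8 = 8.087 cmH2O.
R = 8.087 / 1.25 = 6.47 cmH2O·s/L.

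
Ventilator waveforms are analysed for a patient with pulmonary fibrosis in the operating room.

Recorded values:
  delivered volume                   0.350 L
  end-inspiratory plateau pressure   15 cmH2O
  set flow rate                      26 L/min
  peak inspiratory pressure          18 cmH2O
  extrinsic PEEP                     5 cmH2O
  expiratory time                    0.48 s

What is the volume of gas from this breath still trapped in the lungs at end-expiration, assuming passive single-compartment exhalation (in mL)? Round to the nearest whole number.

Flow: 26 L/min ÷ 60 = 0.4333 L/s.
R = (PIP − Pplat)/V̇ = (18 − 15) / 0.4333 = 3.0/0.4333 = 6.924 cmH2O·s/L.
C = Vt/(Pplat − PEEP) = 350.0 / (15 − 5) = 350.0/10.0 = 35.0 mL/cmH2O.
τ = R × C = 6.924 × 0.035 L/cmH2O = 0.2423 s.
Fraction remaining = e^(−Te/τ) = e^(−0.48/0.2423) = 0.1379.
Trapped volume = 350.0 × 0.1379 = 48.265 mL.

48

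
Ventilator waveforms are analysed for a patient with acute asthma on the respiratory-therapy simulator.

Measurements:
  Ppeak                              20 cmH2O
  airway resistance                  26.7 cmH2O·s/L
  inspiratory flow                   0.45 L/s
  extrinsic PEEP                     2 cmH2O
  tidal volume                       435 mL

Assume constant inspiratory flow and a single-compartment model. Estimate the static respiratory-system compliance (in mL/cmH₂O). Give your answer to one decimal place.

72.7

Equation of motion (constant flow): PIP = Vt/C + R·V̇ + PEEP.
Vt/C = PIP − R·V̇ − PEEP = 20 − 26.7×0.45 − 2 = 20 − 12.015 − 2 = 5.985 cmH2O.
C = Vt / 5.985 = 435 / 5.985 = 72.682 mL/cmH2O.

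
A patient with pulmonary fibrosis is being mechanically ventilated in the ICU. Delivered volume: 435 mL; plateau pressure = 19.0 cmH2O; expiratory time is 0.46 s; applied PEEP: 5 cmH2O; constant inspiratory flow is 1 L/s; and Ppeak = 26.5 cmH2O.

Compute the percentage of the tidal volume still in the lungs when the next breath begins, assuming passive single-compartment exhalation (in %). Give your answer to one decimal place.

R = (PIP − Pplat)/V̇ = (26.5 − 19.0) / 1 = 7.5/1 = 7.5 cmH2O·s/L.
C = Vt/(Pplat − PEEP) = 435.0 / (19.0 − 5) = 435.0/14.0 = 31.071 mL/cmH2O.
τ = R × C = 7.5 × 0.03107 L/cmH2O = 0.233 s.
Fraction remaining at end-expiration = e^(−Te/τ) = e^(−0.46/0.233) = 0.1389 → 13.89%.

13.9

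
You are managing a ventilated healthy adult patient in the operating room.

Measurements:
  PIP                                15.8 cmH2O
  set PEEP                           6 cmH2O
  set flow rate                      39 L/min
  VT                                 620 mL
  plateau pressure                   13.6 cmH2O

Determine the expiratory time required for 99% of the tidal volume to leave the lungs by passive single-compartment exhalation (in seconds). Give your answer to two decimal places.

Flow: 39 L/min ÷ 60 = 0.65 L/s.
R = (PIP − Pplat)/V̇ = (15.8 − 13.6) / 0.65 = 2.2/0.65 = 3.385 cmH2O·s/L.
C = Vt/(Pplat − PEEP) = 620.0 / (13.6 − 6) = 620.0/7.6 = 81.579 mL/cmH2O.
τ = R × C = 3.385 × 0.08158 L/cmH2O = 0.2761 s.
t = −τ·ln(1 − 0.99) = −0.2761·ln(0.01) = 1.271 s.

1.27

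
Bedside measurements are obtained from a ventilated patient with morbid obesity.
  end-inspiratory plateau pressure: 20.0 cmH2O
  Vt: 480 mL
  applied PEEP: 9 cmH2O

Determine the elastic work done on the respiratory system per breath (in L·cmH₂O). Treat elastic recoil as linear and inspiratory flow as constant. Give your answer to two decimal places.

2.64

Elastic work ≈ ½ × (Pplat − PEEP) × Vt = 0.5 × (20.0 − 9) × 0.480 L = 0.5 × 11.0 × 0.480 = 2.64 L·cmH2O.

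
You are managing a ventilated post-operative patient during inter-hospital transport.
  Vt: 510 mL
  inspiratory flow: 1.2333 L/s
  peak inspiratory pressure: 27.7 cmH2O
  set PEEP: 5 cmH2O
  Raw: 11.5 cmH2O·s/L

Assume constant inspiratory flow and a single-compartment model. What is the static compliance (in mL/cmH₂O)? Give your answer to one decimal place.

Equation of motion (constant flow): PIP = Vt/C + R·V̇ + PEEP.
Vt/C = PIP − R·V̇ − PEEP = 27.7 − 11.5×1.2333 − 5 = 27.7 − 14.183 − 5 = 8.517 cmH2O.
C = Vt / 8.517 = 510 / 8.517 = 59.88 mL/cmH2O.

59.9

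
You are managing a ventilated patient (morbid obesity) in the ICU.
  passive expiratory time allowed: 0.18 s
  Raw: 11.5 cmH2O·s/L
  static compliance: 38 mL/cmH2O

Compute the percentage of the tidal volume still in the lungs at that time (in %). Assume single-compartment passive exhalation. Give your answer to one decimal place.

66.2

τ = R × C = 11.5 × 38 mL/cmH2O = 11.5 × 0.038 L/cmH2O = 0.437 s.
Passive exhalation: V(t)/V₀ = e^(−t/τ) = e^(−0.18/0.437) = 0.6624.
Fraction remaining = 0.6624 → 66.24%.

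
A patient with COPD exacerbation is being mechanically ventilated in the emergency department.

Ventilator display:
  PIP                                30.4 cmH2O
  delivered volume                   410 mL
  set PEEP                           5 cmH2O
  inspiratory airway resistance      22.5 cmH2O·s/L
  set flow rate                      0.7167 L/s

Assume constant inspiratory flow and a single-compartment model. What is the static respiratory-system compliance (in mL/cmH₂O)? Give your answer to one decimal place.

44.2

Equation of motion (constant flow): PIP = Vt/C + R·V̇ + PEEP.
Vt/C = PIP − R·V̇ − PEEP = 30.4 − 22.5×0.7167 − 5 = 30.4 − 16.126 − 5 = 9.274 cmH2O.
C = Vt / 9.274 = 410 / 9.274 = 44.21 mL/cmH2O.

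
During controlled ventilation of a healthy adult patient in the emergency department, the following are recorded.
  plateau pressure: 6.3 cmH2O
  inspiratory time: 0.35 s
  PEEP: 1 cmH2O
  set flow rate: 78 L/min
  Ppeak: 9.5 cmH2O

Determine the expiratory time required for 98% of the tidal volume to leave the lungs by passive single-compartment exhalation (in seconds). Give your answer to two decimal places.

Flow: 78 L/min ÷ 60 = 1.3 L/s.
Vt = flow × Ti = 1.3 L/s × 0.35 s × 1000 mL/L = 455.0 mL.
R = (PIP − Pplat)/V̇ = (9.5 − 6.3) / 1.3 = 3.2/1.3 = 2.462 cmH2O·s/L.
C = Vt/(Pplat − PEEP) = 455.0 / (6.3 − 1) = 455.0/5.3 = 85.849 mL/cmH2O.
τ = R × C = 2.462 × 0.08585 L/cmH2O = 0.2114 s.
t = −τ·ln(1 − 0.98) = −0.2114·ln(0.02) = 0.827 s.

0.83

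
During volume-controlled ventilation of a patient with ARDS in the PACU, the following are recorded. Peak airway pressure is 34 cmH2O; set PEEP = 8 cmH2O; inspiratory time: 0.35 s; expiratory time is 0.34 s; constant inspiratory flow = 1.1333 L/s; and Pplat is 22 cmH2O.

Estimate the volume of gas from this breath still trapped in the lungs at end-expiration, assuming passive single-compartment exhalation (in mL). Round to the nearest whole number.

Vt = flow × Ti = 1.1333 L/s × 0.35 s × 1000 mL/L = 396.66 mL.
R = (PIP − Pplat)/V̇ = (34 − 22) / 1.1333 = 12.0/1.1333 = 10.589 cmH2O·s/L.
C = Vt/(Pplat − PEEP) = 396.66 / (22 − 8) = 396.66/14.0 = 28.333 mL/cmH2O.
τ = R × C = 10.589 × 0.02833 L/cmH2O = 0.3 s.
Fraction remaining = e^(−Te/τ) = e^(−0.34/0.3) = 0.322.
Trapped volume = 396.66 × 0.322 = 127.72 mL.

128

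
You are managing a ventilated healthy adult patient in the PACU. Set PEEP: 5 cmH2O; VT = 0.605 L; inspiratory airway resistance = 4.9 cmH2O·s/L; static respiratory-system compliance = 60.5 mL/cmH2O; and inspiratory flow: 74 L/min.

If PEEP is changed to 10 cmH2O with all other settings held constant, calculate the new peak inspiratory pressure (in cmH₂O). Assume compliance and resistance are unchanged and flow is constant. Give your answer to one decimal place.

Flow: 74 L/min ÷ 60 = 1.2333 L/s.
PIP = Vt/C + R·V̇ + PEEP (constant-flow equation of motion).
Only the baseline term changes: ΔPIP = ΔPEEP = 10 − 5 = 5.0 cmH2O.
Original PIP = 605/60.5 + 4.9×1.2333 + 5 = 21.043 cmH2O; new PIP = 21.043 + (5.0) = 26.043 cmH2O.

26.0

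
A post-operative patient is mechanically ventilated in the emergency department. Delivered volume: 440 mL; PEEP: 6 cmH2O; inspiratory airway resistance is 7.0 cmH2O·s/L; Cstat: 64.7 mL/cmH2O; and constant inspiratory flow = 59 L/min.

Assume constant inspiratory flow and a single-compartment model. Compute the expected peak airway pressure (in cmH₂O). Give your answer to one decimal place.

Flow: 59 L/min ÷ 60 = 0.9833 L/s.
Equation of motion (constant flow): PIP = Vt/C + R·V̇ + PEEP.
PIP = 440/64.7 + 7.0×0.9833 + 6 = 6.801 + 6.883 + 6 = 19.684 cmH2O.

19.7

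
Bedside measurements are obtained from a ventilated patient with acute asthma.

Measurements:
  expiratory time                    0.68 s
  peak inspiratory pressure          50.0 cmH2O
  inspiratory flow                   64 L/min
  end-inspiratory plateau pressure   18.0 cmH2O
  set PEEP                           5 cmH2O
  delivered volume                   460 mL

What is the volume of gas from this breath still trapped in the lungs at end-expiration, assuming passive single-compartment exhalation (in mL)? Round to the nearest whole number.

242

Flow: 64 L/min ÷ 60 = 1.0667 L/s.
R = (PIP − Pplat)/V̇ = (50.0 − 18.0) / 1.0667 = 32.0/1.0667 = 29.999 cmH2O·s/L.
C = Vt/(Pplat − PEEP) = 460.0 / (18.0 − 5) = 460.0/13.0 = 35.385 mL/cmH2O.
τ = R × C = 29.999 × 0.03539 L/cmH2O = 1.062 s.
Fraction remaining = e^(−Te/τ) = e^(−0.68/1.062) = 0.5271.
Trapped volume = 460.0 × 0.5271 = 242.47 mL.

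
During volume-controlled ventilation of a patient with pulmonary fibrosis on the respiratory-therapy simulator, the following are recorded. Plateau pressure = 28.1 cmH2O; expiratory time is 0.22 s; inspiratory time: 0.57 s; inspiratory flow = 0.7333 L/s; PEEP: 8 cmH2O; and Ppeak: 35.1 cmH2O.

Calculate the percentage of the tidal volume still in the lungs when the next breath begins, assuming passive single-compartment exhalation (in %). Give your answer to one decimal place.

Vt = flow × Ti = 0.7333 L/s × 0.57 s × 1000 mL/L = 417.98 mL.
R = (PIP − Pplat)/V̇ = (35.1 − 28.1) / 0.7333 = 7.0/0.7333 = 9.546 cmH2O·s/L.
C = Vt/(Pplat − PEEP) = 417.98 / (28.1 − 8) = 417.98/20.1 = 20.795 mL/cmH2O.
τ = R × C = 9.546 × 0.0208 L/cmH2O = 0.1986 s.
Fraction remaining at end-expiration = e^(−Te/τ) = e^(−0.22/0.1986) = 0.3303 → 33.03%.

33.0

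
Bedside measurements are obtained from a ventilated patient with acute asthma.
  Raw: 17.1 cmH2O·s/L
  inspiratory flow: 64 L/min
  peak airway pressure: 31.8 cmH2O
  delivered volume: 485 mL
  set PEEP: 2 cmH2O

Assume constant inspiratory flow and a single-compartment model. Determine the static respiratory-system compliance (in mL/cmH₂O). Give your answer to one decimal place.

42.0

Flow: 64 L/min ÷ 60 = 1.0667 L/s.
Equation of motion (constant flow): PIP = Vt/C + R·V̇ + PEEP.
Vt/C = PIP − R·V̇ − PEEP = 31.8 − 17.1×1.0667 − 2 = 31.8 − 18.241 − 2 = 11.559 cmH2O.
C = Vt / 11.559 = 485 / 11.559 = 41.959 mL/cmH2O.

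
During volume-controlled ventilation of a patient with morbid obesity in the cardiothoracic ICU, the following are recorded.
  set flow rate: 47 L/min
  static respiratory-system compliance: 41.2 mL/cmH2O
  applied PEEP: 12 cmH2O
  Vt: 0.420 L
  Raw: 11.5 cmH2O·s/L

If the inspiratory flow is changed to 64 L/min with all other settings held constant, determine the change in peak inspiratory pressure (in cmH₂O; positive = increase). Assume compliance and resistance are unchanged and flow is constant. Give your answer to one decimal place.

3.3

Flow: 47 L/min ÷ 60 = 0.7833 L/s.
New flow: 64 L/min ÷ 60 = 1.0667 L/s.
PIP = Vt/C + R·V̇ + PEEP (constant-flow equation of motion).
Only the resistive term changes: ΔPIP = R × ΔV̇ = 11.5 × (1.0667 − 0.7833) = 11.5 × 0.2834 = 3.259 cmH2O.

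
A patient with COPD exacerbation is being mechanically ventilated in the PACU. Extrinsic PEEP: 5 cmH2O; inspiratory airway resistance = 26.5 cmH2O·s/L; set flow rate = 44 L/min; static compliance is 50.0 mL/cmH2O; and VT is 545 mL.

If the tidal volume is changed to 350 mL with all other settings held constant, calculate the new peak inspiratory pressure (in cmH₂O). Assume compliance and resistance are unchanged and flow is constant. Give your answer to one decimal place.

Flow: 44 L/min ÷ 60 = 0.7333 L/s.
PIP = Vt/C + R·V̇ + PEEP (constant-flow equation of motion).
Only the elastic term changes: ΔPIP = ΔVt / C = (350 − 545) / 50.0 = -3.9 cmH2O.
Original PIP = 545/50.0 + 26.5×0.7333 + 5 = 35.332 cmH2O; new PIP = 35.332 + (-3.9) = 31.432 cmH2O.

31.4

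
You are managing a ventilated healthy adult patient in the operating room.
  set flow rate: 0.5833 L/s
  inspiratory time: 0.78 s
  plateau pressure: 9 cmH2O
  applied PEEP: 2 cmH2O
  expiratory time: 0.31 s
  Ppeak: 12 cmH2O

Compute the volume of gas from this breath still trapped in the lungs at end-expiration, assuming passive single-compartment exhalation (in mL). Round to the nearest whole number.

Vt = flow × Ti = 0.5833 L/s × 0.78 s × 1000 mL/L = 454.97 mL.
R = (PIP − Pplat)/V̇ = (12 − 9) / 0.5833 = 3.0/0.5833 = 5.143 cmH2O·s/L.
C = Vt/(Pplat − PEEP) = 454.97 / (9 − 2) = 454.97/7.0 = 64.996 mL/cmH2O.
τ = R × C = 5.143 × 0.065 L/cmH2O = 0.3343 s.
Fraction remaining = e^(−Te/τ) = e^(−0.31/0.3343) = 0.3956.
Trapped volume = 454.97 × 0.3956 = 179.99 mL.

180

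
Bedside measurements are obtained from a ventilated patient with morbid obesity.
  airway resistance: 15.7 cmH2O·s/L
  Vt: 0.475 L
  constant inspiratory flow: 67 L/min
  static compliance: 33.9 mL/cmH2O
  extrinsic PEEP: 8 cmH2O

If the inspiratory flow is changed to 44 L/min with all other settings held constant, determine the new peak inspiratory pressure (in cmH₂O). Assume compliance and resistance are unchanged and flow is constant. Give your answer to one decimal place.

Flow: 67 L/min ÷ 60 = 1.1167 L/s.
New flow: 44 L/min ÷ 60 = 0.7333 L/s.
PIP = Vt/C + R·V̇ + PEEP (constant-flow equation of motion).
Only the resistive term changes: ΔPIP = R × ΔV̇ = 15.7 × (0.7333 − 1.1167) = 15.7 × -0.3834 = -6.019 cmH2O.
Original PIP = 475/33.9 + 15.7×1.1167 + 8 = 39.544 cmH2O; new PIP = 39.544 + (-6.019) = 33.525 cmH2O.

33.5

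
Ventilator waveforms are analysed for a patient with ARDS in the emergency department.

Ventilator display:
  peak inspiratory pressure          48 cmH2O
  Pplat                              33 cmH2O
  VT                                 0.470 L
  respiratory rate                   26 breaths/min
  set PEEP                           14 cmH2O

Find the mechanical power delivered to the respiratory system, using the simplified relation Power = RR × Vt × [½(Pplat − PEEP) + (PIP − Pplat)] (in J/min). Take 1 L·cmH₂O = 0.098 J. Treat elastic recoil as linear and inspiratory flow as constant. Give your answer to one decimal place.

Per-breath work = Vt × [½(Pplat−PEEP) + (PIP−Pplat)] = 0.470 × [0.5×19.0 + 15.0] = 0.470 × 24.5 = 11.515 L·cmH2O.
Power = 26 × 11.515 = 299.39 L·cmH2O/min.
× 0.098 J/(L·cmH2O) → 29.34 J/min.

29.3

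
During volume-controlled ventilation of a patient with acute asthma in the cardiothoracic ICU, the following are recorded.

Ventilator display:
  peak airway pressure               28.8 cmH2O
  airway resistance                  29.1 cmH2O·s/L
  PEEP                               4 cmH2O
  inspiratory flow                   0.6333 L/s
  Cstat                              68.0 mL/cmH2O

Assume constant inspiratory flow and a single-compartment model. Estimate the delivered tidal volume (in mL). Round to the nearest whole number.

433

Equation of motion (constant flow): PIP = Vt/C + R·V̇ + PEEP.
Vt/C = PIP − R·V̇ − PEEP = 28.8 − 18.429 − 4 = 6.371 cmH2O.
Vt = C × 6.371 = 68.0 × 6.371 = 433.23 mL.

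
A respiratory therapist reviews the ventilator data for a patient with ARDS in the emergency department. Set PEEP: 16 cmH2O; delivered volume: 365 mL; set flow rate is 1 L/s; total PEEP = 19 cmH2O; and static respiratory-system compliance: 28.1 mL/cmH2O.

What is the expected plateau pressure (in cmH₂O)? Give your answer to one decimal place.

32.0

End-expiratory occlusion gives total PEEP = 19 cmH2O (intrinsic PEEP = 19 − 16 = 3). Use total PEEP for the elastic gradient.
Pplat = PEEPtotal + Vt / Cstat = 19 + 365 / 28.1 = 19 + 12.989 = 31.989 cmH2O.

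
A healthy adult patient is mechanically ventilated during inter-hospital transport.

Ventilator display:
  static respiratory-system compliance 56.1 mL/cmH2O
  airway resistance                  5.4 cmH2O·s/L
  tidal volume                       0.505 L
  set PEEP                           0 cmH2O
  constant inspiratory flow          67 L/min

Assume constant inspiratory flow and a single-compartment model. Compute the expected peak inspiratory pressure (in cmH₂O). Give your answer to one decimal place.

Flow: 67 L/min ÷ 60 = 1.1167 L/s.
Equation of motion (constant flow): PIP = Vt/C + R·V̇ + PEEP.
PIP = 505/56.1 + 5.4×1.1167 + 0 = 9.002 + 6.03 + 0 = 15.032 cmH2O.

15.0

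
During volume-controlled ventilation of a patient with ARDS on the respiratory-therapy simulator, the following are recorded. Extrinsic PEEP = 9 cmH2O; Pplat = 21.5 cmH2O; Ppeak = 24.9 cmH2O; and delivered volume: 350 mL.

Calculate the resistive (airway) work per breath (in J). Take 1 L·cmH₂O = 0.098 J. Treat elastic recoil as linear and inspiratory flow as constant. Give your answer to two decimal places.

0.12

With constant inspiratory flow the resistive pressure is constant at PIP − Pplat = 24.9 − 21.5 = 3.4 cmH2O, so resistive work = 3.4 × 0.350 = 1.19 L·cmH2O.
× 0.098 J/(L·cmH2O) → 0.1166 J.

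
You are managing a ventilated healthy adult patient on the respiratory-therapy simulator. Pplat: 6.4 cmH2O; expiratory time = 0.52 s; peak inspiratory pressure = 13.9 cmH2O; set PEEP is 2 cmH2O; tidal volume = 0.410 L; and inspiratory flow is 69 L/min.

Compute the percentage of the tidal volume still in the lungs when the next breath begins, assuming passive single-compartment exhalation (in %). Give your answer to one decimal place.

Flow: 69 L/min ÷ 60 = 1.15 L/s.
R = (PIP − Pplat)/V̇ = (13.9 − 6.4) / 1.15 = 7.5/1.15 = 6.522 cmH2O·s/L.
C = Vt/(Pplat − PEEP) = 410.0 / (6.4 − 2) = 410.0/4.4 = 93.182 mL/cmH2O.
τ = R × C = 6.522 × 0.09318 L/cmH2O = 0.6077 s.
Fraction remaining at end-expiration = e^(−Te/τ) = e^(−0.52/0.6077) = 0.425 → 42.5%.

42.5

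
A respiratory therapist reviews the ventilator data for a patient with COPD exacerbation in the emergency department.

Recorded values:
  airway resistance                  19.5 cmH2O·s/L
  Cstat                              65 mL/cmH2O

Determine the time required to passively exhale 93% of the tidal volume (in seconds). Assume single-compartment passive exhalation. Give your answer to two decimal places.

3.37

τ = R × C = 19.5 × 65 mL/cmH2O = 19.5 × 0.065 L/cmH2O = 1.268 s.
Exhaled fraction f = 1 − e^(−t/τ) → t = −τ·ln(1 − f) = −1.268·ln(0.07) = 3.372 s.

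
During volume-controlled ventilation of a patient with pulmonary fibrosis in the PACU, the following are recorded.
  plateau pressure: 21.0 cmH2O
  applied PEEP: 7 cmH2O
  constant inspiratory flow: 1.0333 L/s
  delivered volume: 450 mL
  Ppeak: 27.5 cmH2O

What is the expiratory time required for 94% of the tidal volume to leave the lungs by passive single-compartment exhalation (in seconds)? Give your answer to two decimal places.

R = (PIP − Pplat)/V̇ = (27.5 − 21.0) / 1.0333 = 6.5/1.0333 = 6.291 cmH2O·s/L.
C = Vt/(Pplat − PEEP) = 450.0 / (21.0 − 7) = 450.0/14.0 = 32.143 mL/cmH2O.
τ = R × C = 6.291 × 0.03214 L/cmH2O = 0.2022 s.
t = −τ·ln(1 − 0.94) = −0.2022·ln(0.06) = 0.5689 s.

0.57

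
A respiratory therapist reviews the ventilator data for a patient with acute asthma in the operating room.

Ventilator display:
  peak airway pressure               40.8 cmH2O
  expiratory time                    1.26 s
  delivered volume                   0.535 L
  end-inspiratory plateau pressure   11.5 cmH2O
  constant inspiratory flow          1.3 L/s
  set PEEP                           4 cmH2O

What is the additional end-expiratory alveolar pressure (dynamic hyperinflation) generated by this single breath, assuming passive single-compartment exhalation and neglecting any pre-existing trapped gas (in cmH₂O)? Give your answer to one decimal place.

R = (PIP − Pplat)/V̇ = (40.8 − 11.5) / 1.3 = 29.3/1.3 = 22.538 cmH2O·s/L.
C = Vt/(Pplat − PEEP) = 535.0 / (11.5 − 4) = 535.0/7.5 = 71.333 mL/cmH2O.
τ = R × C = 22.538 × 0.07133 L/cmH2O = 1.608 s.
Fraction remaining = e^(−Te/τ) = e^(−1.26/1.608) = 0.4568; trapped volume = 535.0 × 0.4568 = 244.39 mL.
Additional alveolar pressure from trapping ≈ V_trapped / C = 244.39 / 71.333 = 3.426 cmH2O.

3.4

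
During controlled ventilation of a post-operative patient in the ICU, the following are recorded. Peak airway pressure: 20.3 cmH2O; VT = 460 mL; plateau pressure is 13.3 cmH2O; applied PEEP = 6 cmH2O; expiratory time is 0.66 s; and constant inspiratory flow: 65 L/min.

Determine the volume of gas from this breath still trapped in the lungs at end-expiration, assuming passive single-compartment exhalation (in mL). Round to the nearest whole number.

91

Flow: 65 L/min ÷ 60 = 1.0833 L/s.
R = (PIP − Pplat)/V̇ = (20.3 − 13.3) / 1.0833 = 7.0/1.0833 = 6.462 cmH2O·s/L.
C = Vt/(Pplat − PEEP) = 460.0 / (13.3 − 6) = 460.0/7.3 = 63.014 mL/cmH2O.
τ = R × C = 6.462 × 0.06301 L/cmH2O = 0.4072 s.
Fraction remaining = e^(−Te/τ) = e^(−0.66/0.4072) = 0.1977.
Trapped volume = 460.0 × 0.1977 = 90.942 mL.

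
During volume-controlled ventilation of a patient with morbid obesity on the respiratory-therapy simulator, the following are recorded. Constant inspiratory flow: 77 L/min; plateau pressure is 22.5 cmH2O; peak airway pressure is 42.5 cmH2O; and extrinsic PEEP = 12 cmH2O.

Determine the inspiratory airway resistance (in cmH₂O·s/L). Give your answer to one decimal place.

Flow: 77 L/min ÷ 60 = 1.2833 L/s.
Raw = (PIP − Pplat) / flow = (42.5 − 22.5) / 1.2833 = 20.0 / 1.2833 = 15.585 cmH2O·s/L.

15.6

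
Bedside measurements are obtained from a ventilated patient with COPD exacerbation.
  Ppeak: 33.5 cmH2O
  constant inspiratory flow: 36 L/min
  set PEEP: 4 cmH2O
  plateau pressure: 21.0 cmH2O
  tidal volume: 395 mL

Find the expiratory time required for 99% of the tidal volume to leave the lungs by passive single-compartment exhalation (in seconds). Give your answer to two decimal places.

Flow: 36 L/min ÷ 60 = 0.6 L/s.
R = (PIP − Pplat)/V̇ = (33.5 − 21.0) / 0.6 = 12.5/0.6 = 20.833 cmH2O·s/L.
C = Vt/(Pplat − PEEP) = 395.0 / (21.0 − 4) = 395.0/17.0 = 23.235 mL/cmH2O.
τ = R × C = 20.833 × 0.02324 L/cmH2O = 0.4842 s.
t = −τ·ln(1 − 0.99) = −0.4842·ln(0.01) = 2.23 s.

2.23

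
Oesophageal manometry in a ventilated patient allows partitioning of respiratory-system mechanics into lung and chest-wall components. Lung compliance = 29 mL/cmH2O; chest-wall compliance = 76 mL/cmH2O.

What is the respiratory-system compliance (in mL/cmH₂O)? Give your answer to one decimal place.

Lung and chest wall are elastances in series: 1/Crs = 1/CL + 1/Ccw.
1/Crs = 1/29 + 1/76 = 0.04764.
Crs = 20.991 mL/cmH2O.

21.0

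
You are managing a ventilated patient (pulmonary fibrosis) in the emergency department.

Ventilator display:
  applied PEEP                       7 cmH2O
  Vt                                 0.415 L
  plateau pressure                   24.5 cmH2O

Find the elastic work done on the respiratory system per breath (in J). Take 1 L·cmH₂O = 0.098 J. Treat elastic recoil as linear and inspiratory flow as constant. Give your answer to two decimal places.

0.36

Elastic work ≈ ½ × (Pplat − PEEP) × Vt = 0.5 × (24.5 − 7) × 0.415 L = 0.5 × 17.5 × 0.415 = 3.631 L·cmH2O.
× 0.098 J/(L·cmH2O) → 0.3558 J.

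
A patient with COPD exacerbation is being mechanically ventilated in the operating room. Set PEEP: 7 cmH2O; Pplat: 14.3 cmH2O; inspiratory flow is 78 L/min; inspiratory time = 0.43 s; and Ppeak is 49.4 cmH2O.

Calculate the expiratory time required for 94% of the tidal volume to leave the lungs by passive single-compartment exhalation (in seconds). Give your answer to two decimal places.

5.82

Flow: 78 L/min ÷ 60 = 1.3 L/s.
Vt = flow × Ti = 1.3 L/s × 0.43 s × 1000 mL/L = 559.0 mL.
R = (PIP − Pplat)/V̇ = (49.4 − 14.3) / 1.3 = 35.1/1.3 = 27.0 cmH2O·s/L.
C = Vt/(Pplat − PEEP) = 559.0 / (14.3 − 7) = 559.0/7.3 = 76.575 mL/cmH2O.
τ = R × C = 27.0 × 0.07658 L/cmH2O = 2.068 s.
t = −τ·ln(1 − 0.94) = −2.068·ln(0.06) = 5.818 s.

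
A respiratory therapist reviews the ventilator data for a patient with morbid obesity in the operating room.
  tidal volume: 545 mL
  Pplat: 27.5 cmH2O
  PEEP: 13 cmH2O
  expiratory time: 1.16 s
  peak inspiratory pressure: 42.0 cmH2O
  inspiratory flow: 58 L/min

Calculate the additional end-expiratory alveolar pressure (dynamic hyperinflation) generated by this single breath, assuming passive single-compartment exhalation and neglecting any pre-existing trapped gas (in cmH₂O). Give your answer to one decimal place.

Flow: 58 L/min ÷ 60 = 0.9667 L/s.
R = (PIP − Pplat)/V̇ = (42.0 − 27.5) / 0.9667 = 14.5/0.9667 = 14.999 cmH2O·s/L.
C = Vt/(Pplat − PEEP) = 545.0 / (27.5 − 13) = 545.0/14.5 = 37.586 mL/cmH2O.
τ = R × C = 14.999 × 0.03759 L/cmH2O = 0.5638 s.
Fraction remaining = e^(−Te/τ) = e^(−1.16/0.5638) = 0.1278; trapped volume = 545.0 × 0.1278 = 69.651 mL.
Additional alveolar pressure from trapping ≈ V_trapped / C = 69.651 / 37.586 = 1.853 cmH2O.

1.9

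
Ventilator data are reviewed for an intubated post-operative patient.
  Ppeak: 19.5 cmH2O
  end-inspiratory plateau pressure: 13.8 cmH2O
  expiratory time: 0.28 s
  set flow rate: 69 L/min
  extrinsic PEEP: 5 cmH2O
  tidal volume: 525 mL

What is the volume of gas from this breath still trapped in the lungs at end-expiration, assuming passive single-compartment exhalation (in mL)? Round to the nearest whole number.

204

Flow: 69 L/min ÷ 60 = 1.15 L/s.
R = (PIP − Pplat)/V̇ = (19.5 − 13.8) / 1.15 = 5.7/1.15 = 4.957 cmH2O·s/L.
C = Vt/(Pplat − PEEP) = 525.0 / (13.8 − 5) = 525.0/8.8 = 59.659 mL/cmH2O.
τ = R × C = 4.957 × 0.05966 L/cmH2O = 0.2957 s.
Fraction remaining = e^(−Te/τ) = e^(−0.28/0.2957) = 0.3879.
Trapped volume = 525.0 × 0.3879 = 203.65 mL.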